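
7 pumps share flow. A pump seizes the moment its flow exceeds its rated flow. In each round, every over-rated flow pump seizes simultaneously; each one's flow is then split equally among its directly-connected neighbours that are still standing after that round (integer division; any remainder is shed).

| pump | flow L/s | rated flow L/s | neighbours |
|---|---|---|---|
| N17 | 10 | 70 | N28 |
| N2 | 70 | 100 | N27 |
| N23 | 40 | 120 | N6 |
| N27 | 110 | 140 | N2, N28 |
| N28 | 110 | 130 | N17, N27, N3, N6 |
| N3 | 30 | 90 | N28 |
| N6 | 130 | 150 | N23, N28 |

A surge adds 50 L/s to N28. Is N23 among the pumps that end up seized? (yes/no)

yes

Round 1 — N28 at 160 > 130. N28 seizes.
  N28 sheds 160 L/s to N17, N27, N3, N6: 40 each.
    N17: 10+40 = 50 ≤ 70
    N27: 110+40 = 150 > 140
    N3: 30+40 = 70 ≤ 90
    N6: 130+40 = 170 > 150
Round 2 — N27, N6 seize.
  N27 sheds 150 L/s to N2: 150 each.
    N2: 70+150 = 220 > 100
  N6 sheds 170 L/s to N23: 170 each.
    N23: 40+170 = 210 > 120
Round 3 — N2, N23 seize.
  N2 sheds 220 L/s: no online neighbours, lost.
  N23 sheds 210 L/s: no online neighbours, lost.
No further seizures.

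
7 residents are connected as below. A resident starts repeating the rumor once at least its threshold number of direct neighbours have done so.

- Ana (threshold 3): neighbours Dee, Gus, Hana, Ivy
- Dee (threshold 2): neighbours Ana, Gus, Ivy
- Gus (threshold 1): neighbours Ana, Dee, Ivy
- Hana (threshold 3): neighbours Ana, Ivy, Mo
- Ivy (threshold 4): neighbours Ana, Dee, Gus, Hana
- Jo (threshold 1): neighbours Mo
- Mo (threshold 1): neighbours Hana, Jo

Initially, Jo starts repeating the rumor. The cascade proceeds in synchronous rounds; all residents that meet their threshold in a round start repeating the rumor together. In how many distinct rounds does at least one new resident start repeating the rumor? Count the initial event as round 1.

Round 1 — Jo starts repeating the rumor (initial).
Round 2 — checking thresholds:
  Mo: 1 of 2 neighbours ≥ 1, starts repeating the rumor.
Round 3 — no new spreads; cascade stops.

2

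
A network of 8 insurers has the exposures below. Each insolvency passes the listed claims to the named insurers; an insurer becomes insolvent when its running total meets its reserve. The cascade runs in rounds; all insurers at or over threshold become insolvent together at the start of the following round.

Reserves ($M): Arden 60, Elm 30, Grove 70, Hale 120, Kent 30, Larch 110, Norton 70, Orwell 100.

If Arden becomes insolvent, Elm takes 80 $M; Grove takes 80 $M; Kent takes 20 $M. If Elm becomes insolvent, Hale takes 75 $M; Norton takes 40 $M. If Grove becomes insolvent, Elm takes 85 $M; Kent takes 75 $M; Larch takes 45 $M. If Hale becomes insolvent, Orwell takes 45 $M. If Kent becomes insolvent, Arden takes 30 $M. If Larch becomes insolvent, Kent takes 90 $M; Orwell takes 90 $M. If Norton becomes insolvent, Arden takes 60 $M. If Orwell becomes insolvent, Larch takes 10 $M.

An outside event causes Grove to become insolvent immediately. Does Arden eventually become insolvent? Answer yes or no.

no

Round 1 — Grove becomes insolvent (initial).
  Elm: +85 → 85 ≥ 30
  Kent: +75 → 75 ≥ 30
  Larch: +45 → 45 < 110
Round 2 — Elm, Kent become insolvent.
  Arden: +30 → 30 < 60
  Hale: +75 → 75 < 120
  Norton: +40 → 40 < 70
No further insolvencies.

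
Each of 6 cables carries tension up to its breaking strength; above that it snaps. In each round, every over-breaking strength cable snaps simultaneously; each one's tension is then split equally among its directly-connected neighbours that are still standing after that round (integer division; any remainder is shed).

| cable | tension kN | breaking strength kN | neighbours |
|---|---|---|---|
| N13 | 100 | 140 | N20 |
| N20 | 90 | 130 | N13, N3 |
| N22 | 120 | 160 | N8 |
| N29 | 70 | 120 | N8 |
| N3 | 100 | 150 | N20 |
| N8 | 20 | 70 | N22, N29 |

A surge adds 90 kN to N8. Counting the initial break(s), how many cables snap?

3

Round 1 — N8 at 110 > 70. N8 snaps.
  N8 sheds 110 kN to N22, N29: 55 each.
    N22: 120+55 = 175 > 160
    N29: 70+55 = 125 > 120
Round 2 — N22, N29 snap.
  N22 sheds 175 kN: no online neighbours, lost.
  N29 sheds 125 kN: no online neighbours, lost.
No further breaks.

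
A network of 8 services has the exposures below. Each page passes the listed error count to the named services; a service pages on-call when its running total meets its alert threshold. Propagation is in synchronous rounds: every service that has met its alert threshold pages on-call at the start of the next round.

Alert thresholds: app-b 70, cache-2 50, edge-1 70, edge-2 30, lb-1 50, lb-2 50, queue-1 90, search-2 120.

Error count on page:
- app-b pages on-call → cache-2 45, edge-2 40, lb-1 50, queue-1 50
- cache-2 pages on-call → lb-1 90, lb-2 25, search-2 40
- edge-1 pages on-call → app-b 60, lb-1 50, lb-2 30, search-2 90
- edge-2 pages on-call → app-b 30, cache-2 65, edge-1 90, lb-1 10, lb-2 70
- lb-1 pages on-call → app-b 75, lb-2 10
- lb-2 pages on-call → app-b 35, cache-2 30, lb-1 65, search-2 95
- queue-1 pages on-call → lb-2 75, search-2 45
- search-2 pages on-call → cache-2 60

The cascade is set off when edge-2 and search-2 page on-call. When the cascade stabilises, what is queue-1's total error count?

50

Round 1 — edge-2, search-2 page on-call (initial).
  app-b: +30 → 30 < 70
  cache-2: +65+60 → 125 ≥ 50
  edge-1: +90 → 90 ≥ 70
  lb-1: +10 → 10 < 50
  lb-2: +70 → 70 ≥ 50
Round 2 — cache-2, edge-1, lb-2 page on-call.
  app-b: +60+35 → 125 ≥ 70
  lb-1: +90+50+65 → 215 ≥ 50
Round 3 — app-b, lb-1 page on-call.
  queue-1: +50 → 50 < 90
No further pages.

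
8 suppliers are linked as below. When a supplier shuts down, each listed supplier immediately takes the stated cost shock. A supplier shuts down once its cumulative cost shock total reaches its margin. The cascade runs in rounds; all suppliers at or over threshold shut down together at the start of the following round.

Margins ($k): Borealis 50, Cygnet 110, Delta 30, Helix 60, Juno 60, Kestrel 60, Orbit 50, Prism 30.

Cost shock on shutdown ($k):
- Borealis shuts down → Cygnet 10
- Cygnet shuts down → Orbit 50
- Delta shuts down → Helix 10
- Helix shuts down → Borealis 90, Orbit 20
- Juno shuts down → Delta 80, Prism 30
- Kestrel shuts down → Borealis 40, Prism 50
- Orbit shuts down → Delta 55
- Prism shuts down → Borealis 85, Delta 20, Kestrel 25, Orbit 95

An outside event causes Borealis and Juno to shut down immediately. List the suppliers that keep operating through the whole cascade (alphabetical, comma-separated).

Round 1 — Borealis, Juno shut down (initial).
  Cygnet: +10 → 10 < 110
  Delta: +80 → 80 ≥ 30
  Prism: +30 → 30 ≥ 30
Round 2 — Delta, Prism shut down.
  Helix: +10 → 10 < 60
  Kestrel: +25 → 25 < 60
  Orbit: +95 → 95 ≥ 50
Round 3 — Orbit shuts down.
No further shutdowns.

Cygnet, Helix, Kestrel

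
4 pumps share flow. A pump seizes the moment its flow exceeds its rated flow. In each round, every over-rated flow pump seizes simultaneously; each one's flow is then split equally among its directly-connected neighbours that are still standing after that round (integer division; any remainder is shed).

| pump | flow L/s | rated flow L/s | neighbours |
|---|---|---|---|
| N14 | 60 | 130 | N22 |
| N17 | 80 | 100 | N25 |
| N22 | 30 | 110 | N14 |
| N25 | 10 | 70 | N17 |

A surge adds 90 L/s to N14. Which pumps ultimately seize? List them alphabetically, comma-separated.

Round 1 — N14 at 150 > 130. N14 seizes.
  N14 sheds 150 L/s to N22: 150 each.
    N22: 30+150 = 180 > 110
Round 2 — N22 seizes.
  N22 sheds 180 L/s: no online neighbours, lost.
No further seizures.

N14, N22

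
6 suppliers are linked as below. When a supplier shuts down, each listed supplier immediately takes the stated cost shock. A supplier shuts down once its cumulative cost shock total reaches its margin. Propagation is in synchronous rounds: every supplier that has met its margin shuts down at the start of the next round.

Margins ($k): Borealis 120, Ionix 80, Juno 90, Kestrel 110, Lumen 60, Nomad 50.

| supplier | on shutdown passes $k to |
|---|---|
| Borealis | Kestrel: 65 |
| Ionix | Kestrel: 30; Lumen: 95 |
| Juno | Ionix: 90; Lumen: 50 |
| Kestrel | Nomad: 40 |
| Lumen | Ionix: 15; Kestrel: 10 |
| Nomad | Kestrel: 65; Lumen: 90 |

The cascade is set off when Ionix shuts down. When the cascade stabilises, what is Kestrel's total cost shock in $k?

40

Round 1 — Ionix shuts down (initial).
  Kestrel: +30 → 30 < 110
  Lumen: +95 → 95 ≥ 60
Round 2 — Lumen shuts down.
  Kestrel: +10 → 40 < 110
No further shutdowns.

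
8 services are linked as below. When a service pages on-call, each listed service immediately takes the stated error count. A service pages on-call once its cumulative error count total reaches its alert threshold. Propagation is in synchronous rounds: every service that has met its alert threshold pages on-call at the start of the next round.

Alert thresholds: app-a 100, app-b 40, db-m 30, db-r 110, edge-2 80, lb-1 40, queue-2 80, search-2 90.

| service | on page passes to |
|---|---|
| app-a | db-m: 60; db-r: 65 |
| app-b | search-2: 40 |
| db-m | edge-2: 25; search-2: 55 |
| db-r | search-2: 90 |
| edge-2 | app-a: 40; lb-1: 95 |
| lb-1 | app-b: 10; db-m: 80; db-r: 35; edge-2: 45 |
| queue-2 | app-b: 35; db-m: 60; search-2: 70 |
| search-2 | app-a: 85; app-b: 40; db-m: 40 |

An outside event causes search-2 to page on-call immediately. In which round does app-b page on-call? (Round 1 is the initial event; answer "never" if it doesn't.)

Round 1 — search-2 pages on-call (initial).
  app-a: +85 → 85 < 100
  app-b: +40 → 40 ≥ 40
  db-m: +40 → 40 ≥ 30
Round 2 — app-b, db-m page on-call.
  edge-2: +25 → 25 < 80
No further pages.

2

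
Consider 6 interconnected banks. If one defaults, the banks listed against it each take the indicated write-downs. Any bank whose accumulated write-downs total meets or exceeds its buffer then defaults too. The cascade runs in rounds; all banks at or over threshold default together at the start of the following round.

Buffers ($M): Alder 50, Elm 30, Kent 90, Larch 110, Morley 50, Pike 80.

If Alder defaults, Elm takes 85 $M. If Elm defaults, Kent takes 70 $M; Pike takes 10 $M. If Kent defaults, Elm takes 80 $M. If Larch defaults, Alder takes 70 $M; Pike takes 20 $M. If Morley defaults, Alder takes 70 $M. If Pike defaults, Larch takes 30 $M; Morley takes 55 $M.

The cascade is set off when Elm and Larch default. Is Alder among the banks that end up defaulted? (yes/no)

Round 1 — Elm, Larch default (initial).
  Alder: +70 → 70 ≥ 50
  Kent: +70 → 70 < 90
  Pike: +10+20 → 30 < 80
Round 2 — Alder defaults.
No further defaults.

yes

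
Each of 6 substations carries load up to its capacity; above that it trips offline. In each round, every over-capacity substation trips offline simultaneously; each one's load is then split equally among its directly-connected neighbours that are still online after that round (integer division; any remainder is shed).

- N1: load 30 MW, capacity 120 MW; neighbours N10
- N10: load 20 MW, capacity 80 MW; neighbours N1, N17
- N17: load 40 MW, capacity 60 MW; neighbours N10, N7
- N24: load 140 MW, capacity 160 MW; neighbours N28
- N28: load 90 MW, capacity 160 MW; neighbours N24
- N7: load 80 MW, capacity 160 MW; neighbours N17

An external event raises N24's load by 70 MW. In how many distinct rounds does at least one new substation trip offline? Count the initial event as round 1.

2

Round 1 — N24 at 210 > 160. N24 trips offline.
  N24 sheds 210 MW to N28: 210 each.
    N28: 90+210 = 300 > 160
Round 2 — N28 trips offline.
  N28 sheds 300 MW: no online neighbours, lost.
No further trips.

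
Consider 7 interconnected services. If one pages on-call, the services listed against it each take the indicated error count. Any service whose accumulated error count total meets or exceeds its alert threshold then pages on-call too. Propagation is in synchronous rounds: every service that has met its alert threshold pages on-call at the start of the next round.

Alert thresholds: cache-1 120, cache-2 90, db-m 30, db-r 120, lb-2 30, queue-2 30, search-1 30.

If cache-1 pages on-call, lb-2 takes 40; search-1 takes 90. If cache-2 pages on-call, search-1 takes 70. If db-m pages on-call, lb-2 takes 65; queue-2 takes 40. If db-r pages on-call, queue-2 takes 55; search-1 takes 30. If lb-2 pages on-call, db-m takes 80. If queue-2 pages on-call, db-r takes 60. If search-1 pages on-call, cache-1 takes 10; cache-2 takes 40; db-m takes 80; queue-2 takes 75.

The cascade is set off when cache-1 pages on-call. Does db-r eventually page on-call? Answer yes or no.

Round 1 — cache-1 pages on-call (initial).
  lb-2: +40 → 40 ≥ 30
  search-1: +90 → 90 ≥ 30
Round 2 — lb-2, search-1 page on-call.
  cache-2: +40 → 40 < 90
  db-m: +80+80 → 160 ≥ 30
  queue-2: +75 → 75 ≥ 30
Round 3 — db-m, queue-2 page on-call.
  db-r: +60 → 60 < 120
No further pages.

no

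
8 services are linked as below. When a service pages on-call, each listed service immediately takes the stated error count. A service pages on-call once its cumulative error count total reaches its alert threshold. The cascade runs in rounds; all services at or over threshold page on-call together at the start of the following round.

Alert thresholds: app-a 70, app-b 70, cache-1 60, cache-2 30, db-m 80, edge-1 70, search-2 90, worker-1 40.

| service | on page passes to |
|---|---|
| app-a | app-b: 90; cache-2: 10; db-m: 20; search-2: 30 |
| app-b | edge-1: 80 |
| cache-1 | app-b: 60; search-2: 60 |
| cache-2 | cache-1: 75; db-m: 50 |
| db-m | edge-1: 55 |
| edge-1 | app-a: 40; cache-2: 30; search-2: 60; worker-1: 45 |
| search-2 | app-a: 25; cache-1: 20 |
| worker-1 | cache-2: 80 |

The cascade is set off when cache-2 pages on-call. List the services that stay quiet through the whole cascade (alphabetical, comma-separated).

Round 1 — cache-2 pages on-call (initial).
  cache-1: +75 → 75 ≥ 60
  db-m: +50 → 50 < 80
Round 2 — cache-1 pages on-call.
  app-b: +60 → 60 < 70
  search-2: +60 → 60 < 90
No further pages.

app-a, app-b, db-m, edge-1, search-2, worker-1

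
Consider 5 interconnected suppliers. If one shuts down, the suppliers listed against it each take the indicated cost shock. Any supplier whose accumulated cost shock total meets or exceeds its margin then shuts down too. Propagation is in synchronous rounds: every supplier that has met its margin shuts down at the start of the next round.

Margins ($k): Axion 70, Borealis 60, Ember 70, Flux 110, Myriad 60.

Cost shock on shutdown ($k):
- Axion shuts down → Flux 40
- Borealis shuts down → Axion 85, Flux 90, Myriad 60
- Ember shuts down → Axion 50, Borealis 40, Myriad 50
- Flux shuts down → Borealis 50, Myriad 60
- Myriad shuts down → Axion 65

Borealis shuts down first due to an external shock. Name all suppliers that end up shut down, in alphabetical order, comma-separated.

Axion, Borealis, Flux, Myriad

Round 1 — Borealis shuts down (initial).
  Axion: +85 → 85 ≥ 70
  Flux: +90 → 90 < 110
  Myriad: +60 → 60 ≥ 60
Round 2 — Axion, Myriad shut down.
  Flux: +40 → 130 ≥ 110
Round 3 — Flux shuts down.
No further shutdowns.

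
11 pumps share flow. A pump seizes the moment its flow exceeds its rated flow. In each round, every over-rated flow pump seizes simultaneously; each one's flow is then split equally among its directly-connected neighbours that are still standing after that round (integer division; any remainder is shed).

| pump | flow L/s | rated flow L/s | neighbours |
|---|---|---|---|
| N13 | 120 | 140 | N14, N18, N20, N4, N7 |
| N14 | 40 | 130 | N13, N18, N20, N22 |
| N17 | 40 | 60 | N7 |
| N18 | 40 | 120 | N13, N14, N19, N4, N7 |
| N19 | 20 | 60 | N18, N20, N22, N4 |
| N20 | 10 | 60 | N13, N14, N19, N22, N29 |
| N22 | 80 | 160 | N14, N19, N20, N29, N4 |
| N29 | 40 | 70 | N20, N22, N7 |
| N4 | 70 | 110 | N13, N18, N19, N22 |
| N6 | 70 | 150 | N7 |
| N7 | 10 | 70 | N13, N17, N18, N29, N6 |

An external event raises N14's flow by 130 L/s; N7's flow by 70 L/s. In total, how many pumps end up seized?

Round 1 — N14 at 170 > 130; N7 at 80 > 70. N14, N7 seize.
  N14 sheds 170 L/s to N13, N18, N20, N22: 42 each (2 lost).
    N13: 120+42 = 162 > 140
    N18: 40+42 = 82 ≤ 120
    N20: 10+42 = 52 ≤ 60
    N22: 80+42 = 122 ≤ 160
  N7 sheds 80 L/s to N13, N17, N18, N29, N6: 16 each.
    N13: 162+16 = 178 > 140
    N17: 40+16 = 56 ≤ 60
    N18: 82+16 = 98 ≤ 120
    N29: 40+16 = 56 ≤ 70
    N6: 70+16 = 86 ≤ 150
Round 2 — N13 seizes.
  N13 sheds 178 L/s to N18, N20, N4: 59 each (1 lost).
    N18: 98+59 = 157 > 120
    N20: 52+59 = 111 > 60
    N4: 70+59 = 129 > 110
Round 3 — N18, N20, N4 seize.
  N18 sheds 157 L/s to N19: 157 each.
    N19: 20+157 = 177 > 60
  N20 sheds 111 L/s to N19, N22, N29: 37 each.
    N19: 177+37 = 214 > 60
    N22: 122+37 = 159 ≤ 160
    N29: 56+37 = 93 > 70
  N4 sheds 129 L/s to N19, N22: 64 each (1 lost).
    N19: 214+64 = 278 > 60
    N22: 159+64 = 223 > 160
Round 4 — N19, N22, N29 seize.
  N19 sheds 278 L/s: no online neighbours, lost.
  N22 sheds 223 L/s: no online neighbours, lost.
  N29 sheds 93 L/s: no online neighbours, lost.
No further seizures.

9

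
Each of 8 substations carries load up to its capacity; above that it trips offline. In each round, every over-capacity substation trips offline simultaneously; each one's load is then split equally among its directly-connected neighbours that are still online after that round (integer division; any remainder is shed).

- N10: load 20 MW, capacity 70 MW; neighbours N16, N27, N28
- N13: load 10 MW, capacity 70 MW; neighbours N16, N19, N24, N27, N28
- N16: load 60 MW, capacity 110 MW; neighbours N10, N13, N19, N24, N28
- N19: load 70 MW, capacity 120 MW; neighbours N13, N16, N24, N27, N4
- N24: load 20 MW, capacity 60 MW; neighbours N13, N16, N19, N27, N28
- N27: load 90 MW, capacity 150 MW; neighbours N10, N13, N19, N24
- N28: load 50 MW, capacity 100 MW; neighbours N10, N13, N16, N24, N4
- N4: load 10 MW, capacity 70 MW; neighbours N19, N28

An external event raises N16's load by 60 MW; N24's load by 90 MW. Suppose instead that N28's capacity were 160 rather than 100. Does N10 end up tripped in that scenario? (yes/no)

With N28's capacity at 160:
Round 1 — N16 at 120 > 110; N24 at 110 > 60. N16, N24 trip offline.
  N16 sheds 120 MW to N10, N13, N19, N28: 30 each.
    N10: 20+30 = 50 ≤ 70
    N13: 10+30 = 40 ≤ 70
    N19: 70+30 = 100 ≤ 120
    N28: 50+30 = 80 ≤ 160
  N24 sheds 110 MW to N13, N19, N27, N28: 27 each (2 lost).
    N13: 40+27 = 67 ≤ 70
    N19: 100+27 = 127 > 120
    N27: 90+27 = 117 ≤ 150
    N28: 80+27 = 107 ≤ 160
Round 2 — N19 trips offline.
  N19 sheds 127 MW to N13, N27, N4: 42 each (1 lost).
    N13: 67+42 = 109 > 70
    N27: 117+42 = 159 > 150
    N4: 10+42 = 52 ≤ 70
Round 3 — N13, N27 trip offline.
  N13 sheds 109 MW to N28: 109 each.
    N28: 107+109 = 216 > 160
  N27 sheds 159 MW to N10: 159 each.
    N10: 50+159 = 209 > 70
Round 4 — N10, N28 trip offline.
  N10 sheds 209 MW: no online neighbours, lost.
  N28 sheds 216 MW to N4: 216 each.
    N4: 52+216 = 268 > 70
Round 5 — N4 trips offline.
  N4 sheds 268 MW: no online neighbours, lost.
No further trips.

yes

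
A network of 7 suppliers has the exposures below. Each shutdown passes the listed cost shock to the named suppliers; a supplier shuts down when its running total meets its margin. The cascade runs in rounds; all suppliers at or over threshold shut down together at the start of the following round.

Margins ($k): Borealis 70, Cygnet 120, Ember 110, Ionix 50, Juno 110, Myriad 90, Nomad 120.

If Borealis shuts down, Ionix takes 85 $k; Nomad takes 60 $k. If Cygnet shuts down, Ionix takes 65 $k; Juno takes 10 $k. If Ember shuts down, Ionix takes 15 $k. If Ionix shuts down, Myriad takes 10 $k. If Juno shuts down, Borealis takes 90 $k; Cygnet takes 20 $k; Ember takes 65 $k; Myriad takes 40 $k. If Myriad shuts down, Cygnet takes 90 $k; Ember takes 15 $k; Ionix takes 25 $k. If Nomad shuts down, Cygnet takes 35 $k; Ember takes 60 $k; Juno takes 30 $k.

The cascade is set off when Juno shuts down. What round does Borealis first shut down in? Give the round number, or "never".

Round 1 — Juno shuts down (initial).
  Borealis: +90 → 90 ≥ 70
  Cygnet: +20 → 20 < 120
  Ember: +65 → 65 < 110
  Myriad: +40 → 40 < 90
Round 2 — Borealis shuts down.
  Ionix: +85 → 85 ≥ 50
  Nomad: +60 → 60 < 120
Round 3 — Ionix shuts down.
  Myriad: +10 → 50 < 90
No further shutdowns.

2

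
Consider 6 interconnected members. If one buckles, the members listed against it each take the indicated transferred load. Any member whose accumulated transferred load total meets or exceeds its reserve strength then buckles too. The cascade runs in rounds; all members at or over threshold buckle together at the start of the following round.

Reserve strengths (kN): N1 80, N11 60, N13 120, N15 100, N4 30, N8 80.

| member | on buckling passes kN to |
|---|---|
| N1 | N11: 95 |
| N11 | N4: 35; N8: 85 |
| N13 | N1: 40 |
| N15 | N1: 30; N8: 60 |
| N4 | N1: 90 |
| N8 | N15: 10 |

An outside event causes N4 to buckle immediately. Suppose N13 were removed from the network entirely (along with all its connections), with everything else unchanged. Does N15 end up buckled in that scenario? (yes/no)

no

With N13 removed:
Round 1 — N4 buckles (initial).
  N1: +90 → 90 ≥ 80
Round 2 — N1 buckles.
  N11: +95 → 95 ≥ 60
Round 3 — N11 buckles.
  N8: +85 → 85 ≥ 80
Round 4 — N8 buckles.
  N15: +10 → 10 < 100
No further bucklings.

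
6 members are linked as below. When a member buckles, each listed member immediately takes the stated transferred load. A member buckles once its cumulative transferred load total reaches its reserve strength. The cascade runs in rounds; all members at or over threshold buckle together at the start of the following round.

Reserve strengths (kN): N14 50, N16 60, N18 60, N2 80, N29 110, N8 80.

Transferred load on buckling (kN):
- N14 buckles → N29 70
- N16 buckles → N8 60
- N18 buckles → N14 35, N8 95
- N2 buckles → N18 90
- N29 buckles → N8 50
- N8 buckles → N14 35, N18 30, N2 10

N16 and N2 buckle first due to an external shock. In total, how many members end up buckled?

5

Round 1 — N16, N2 buckle (initial).
  N18: +90 → 90 ≥ 60
  N8: +60 → 60 < 80
Round 2 — N18 buckles.
  N14: +35 → 35 < 50
  N8: +95 → 155 ≥ 80
Round 3 — N8 buckles.
  N14: +35 → 70 ≥ 50
Round 4 — N14 buckles.
  N29: +70 → 70 < 110
No further bucklings.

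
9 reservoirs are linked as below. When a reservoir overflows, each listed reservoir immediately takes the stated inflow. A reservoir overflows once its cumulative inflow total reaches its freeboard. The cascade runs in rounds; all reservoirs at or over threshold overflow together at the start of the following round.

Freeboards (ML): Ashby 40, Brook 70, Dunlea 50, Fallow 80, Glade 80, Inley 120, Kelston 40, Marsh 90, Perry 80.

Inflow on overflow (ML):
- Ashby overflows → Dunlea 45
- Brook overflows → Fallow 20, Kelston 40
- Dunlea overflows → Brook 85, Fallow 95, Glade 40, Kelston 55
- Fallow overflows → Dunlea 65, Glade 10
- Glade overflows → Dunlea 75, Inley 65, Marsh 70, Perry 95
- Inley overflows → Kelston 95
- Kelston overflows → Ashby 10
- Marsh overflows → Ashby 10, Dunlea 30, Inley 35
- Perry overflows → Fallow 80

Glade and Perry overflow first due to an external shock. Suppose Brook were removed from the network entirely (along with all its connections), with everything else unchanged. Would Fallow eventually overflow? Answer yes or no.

With Brook removed:
Round 1 — Glade, Perry overflow (initial).
  Dunlea: +75 → 75 ≥ 50
  Fallow: +80 → 80 ≥ 80
  Inley: +65 → 65 < 120
  Marsh: +70 → 70 < 90
Round 2 — Dunlea, Fallow overflow.
  Kelston: +55 → 55 ≥ 40
Round 3 — Kelston overflows.
  Ashby: +10 → 10 < 40
No further overflows.

yes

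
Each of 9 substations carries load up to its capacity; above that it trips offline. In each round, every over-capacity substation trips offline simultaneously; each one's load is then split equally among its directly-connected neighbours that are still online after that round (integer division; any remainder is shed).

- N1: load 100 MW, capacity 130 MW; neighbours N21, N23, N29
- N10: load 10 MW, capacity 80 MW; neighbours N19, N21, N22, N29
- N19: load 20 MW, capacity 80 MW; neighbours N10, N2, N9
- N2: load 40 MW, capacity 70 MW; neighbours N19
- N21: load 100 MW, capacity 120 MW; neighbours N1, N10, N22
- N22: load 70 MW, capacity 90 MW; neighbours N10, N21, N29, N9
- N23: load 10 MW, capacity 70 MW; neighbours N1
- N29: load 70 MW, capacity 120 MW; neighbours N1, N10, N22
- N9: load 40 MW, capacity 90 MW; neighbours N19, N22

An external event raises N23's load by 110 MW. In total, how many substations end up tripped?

9

Round 1 — N23 at 120 > 70. N23 trips offline.
  N23 sheds 120 MW to N1: 120 each.
    N1: 100+120 = 220 > 130
Round 2 — N1 trips offline.
  N1 sheds 220 MW to N21, N29: 110 each.
    N21: 100+110 = 210 > 120
    N29: 70+110 = 180 > 120
Round 3 — N21, N29 trip offline.
  N21 sheds 210 MW to N10, N22: 105 each.
    N10: 10+105 = 115 > 80
    N22: 70+105 = 175 > 90
  N29 sheds 180 MW to N10, N22: 90 each.
    N10: 115+90 = 205 > 80
    N22: 175+90 = 265 > 90
Round 4 — N10, N22 trip offline.
  N10 sheds 205 MW to N19: 205 each.
    N19: 20+205 = 225 > 80
  N22 sheds 265 MW to N9: 265 each.
    N9: 40+265 = 305 > 90
Round 5 — N19, N9 trip offline.
  N19 sheds 225 MW to N2: 225 each.
    N2: 40+225 = 265 > 70
  N9 sheds 305 MW: no online neighbours, lost.
Round 6 — N2 trips offline.
  N2 sheds 265 MW: no online neighbours, lost.
No further trips.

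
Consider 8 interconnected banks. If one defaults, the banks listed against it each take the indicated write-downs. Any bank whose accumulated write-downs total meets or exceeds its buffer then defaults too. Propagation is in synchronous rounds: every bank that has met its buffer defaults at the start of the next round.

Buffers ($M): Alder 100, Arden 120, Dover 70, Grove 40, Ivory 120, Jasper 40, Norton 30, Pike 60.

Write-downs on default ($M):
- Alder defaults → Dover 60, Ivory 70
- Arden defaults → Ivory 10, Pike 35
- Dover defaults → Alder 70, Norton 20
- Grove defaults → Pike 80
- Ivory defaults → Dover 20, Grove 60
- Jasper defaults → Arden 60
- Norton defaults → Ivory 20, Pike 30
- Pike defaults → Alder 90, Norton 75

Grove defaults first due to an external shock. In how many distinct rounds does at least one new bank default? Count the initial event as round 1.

3

Round 1 — Grove defaults (initial).
  Pike: +80 → 80 ≥ 60
Round 2 — Pike defaults.
  Alder: +90 → 90 < 100
  Norton: +75 → 75 ≥ 30
Round 3 — Norton defaults.
  Ivory: +20 → 20 < 120
No further defaults.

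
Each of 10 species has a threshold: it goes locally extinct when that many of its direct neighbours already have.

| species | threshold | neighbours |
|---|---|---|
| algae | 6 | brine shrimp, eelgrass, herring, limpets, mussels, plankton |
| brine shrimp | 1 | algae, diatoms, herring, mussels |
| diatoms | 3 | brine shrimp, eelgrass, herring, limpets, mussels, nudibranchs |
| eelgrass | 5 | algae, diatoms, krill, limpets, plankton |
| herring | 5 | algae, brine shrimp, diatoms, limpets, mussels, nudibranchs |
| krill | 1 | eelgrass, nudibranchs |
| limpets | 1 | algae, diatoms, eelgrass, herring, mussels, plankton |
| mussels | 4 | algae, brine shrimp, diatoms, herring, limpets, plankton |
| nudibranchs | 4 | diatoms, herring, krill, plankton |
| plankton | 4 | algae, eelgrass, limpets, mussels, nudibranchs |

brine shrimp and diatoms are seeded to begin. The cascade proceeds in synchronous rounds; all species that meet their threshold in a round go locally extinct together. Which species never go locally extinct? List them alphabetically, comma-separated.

algae, eelgrass, herring, krill, mussels, nudibranchs, plankton

Round 1 — brine shrimp, diatoms go locally extinct (initial).
Round 2 — checking thresholds:
  algae: 1 of 6 neighbours < 6, not yet.
  eelgrass: 1 of 5 neighbours < 5, not yet.
  herring: 2 of 6 neighbours < 5, not yet.
  limpets: 1 of 6 neighbours ≥ 1, goes locally extinct.
  mussels: 2 of 6 neighbours < 4, not yet.
  nudibranchs: 1 of 4 neighbours < 4, not yet.
Round 3 — no new extinctions; cascade stops.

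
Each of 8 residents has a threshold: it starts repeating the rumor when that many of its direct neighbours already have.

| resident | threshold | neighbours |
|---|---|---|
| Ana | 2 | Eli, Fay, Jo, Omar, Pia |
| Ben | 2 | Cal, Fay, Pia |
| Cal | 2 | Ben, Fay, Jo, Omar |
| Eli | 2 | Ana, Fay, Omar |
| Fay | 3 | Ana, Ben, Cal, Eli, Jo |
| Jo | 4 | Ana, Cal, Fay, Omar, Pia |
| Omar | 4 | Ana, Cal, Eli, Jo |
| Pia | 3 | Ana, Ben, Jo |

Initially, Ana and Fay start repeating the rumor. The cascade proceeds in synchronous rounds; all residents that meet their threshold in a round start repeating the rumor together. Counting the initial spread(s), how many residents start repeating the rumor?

3

Round 1 — Ana, Fay start repeating the rumor (initial).
Round 2 — checking thresholds:
  Ben: 1 of 3 neighbours < 2, below threshold.
  Cal: 1 of 4 neighbours < 2, below threshold.
  Eli: 2 of 3 neighbours ≥ 2, starts repeating the rumor.
  Jo: 2 of 5 neighbours < 4, below threshold.
  Omar: 1 of 4 neighbours < 4, below threshold.
  Pia: 1 of 3 neighbours < 3, below threshold.
Round 3 — no new spreads; cascade stops.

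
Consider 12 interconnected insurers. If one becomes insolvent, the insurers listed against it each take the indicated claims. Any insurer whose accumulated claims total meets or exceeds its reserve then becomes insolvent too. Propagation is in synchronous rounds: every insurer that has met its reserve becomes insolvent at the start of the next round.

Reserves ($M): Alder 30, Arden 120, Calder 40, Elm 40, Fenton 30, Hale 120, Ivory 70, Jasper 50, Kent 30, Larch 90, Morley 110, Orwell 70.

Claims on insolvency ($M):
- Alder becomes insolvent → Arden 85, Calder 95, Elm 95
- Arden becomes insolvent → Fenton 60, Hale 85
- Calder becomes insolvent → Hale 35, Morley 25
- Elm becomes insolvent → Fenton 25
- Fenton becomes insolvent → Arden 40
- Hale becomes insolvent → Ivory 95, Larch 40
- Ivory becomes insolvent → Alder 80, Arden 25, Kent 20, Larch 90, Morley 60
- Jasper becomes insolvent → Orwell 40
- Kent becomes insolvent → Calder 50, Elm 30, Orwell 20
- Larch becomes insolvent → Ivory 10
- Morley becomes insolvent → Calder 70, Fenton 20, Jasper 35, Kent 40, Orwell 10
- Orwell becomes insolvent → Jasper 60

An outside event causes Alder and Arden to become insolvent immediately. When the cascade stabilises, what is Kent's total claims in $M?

20

Round 1 — Alder, Arden become insolvent (initial).
  Calder: +95 → 95 ≥ 40
  Elm: +95 → 95 ≥ 40
  Fenton: +60 → 60 ≥ 30
  Hale: +85 → 85 < 120
Round 2 — Calder, Elm, Fenton become insolvent.
  Hale: +35 → 120 ≥ 120
  Morley: +25 → 25 < 110
Round 3 — Hale becomes insolvent.
  Ivory: +95 → 95 ≥ 70
  Larch: +40 → 40 < 90
Round 4 — Ivory becomes insolvent.
  Kent: +20 → 20 < 30
  Larch: +90 → 130 ≥ 90
  Morley: +60 → 85 < 110
Round 5 — Larch becomes insolvent.
No further insolvencies.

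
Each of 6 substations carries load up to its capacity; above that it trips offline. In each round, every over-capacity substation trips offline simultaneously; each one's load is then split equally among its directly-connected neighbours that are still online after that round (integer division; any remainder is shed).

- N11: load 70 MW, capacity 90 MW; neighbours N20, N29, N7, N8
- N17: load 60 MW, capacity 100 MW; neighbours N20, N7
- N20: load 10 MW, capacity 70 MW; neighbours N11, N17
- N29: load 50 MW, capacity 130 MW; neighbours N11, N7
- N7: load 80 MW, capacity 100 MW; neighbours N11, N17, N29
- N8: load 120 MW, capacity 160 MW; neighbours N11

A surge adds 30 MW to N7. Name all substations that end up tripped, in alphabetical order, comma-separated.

Round 1 — N7 at 110 > 100. N7 trips offline.
  N7 sheds 110 MW to N11, N17, N29: 36 each (2 lost).
    N11: 70+36 = 106 > 90
    N17: 60+36 = 96 ≤ 100
    N29: 50+36 = 86 ≤ 130
Round 2 — N11 trips offline.
  N11 sheds 106 MW to N20, N29, N8: 35 each (1 lost).
    N20: 10+35 = 45 ≤ 70
    N29: 86+35 = 121 ≤ 130
    N8: 120+35 = 155 ≤ 160
No further trips.

N11, N7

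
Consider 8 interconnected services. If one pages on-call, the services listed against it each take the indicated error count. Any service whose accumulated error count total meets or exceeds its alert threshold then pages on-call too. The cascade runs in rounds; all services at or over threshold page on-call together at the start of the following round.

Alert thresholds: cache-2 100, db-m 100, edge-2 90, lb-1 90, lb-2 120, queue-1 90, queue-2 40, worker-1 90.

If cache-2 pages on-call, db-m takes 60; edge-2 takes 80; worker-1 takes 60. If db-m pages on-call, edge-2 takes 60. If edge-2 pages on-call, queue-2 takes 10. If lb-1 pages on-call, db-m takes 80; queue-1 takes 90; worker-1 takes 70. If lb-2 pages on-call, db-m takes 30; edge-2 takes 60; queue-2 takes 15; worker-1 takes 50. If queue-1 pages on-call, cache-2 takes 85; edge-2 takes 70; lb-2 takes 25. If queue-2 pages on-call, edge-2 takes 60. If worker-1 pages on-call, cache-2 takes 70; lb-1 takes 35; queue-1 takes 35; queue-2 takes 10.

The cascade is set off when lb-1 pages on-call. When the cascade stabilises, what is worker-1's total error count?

70

Round 1 — lb-1 pages on-call (initial).
  db-m: +80 → 80 < 100
  queue-1: +90 → 90 ≥ 90
  worker-1: +70 → 70 < 90
Round 2 — queue-1 pages on-call.
  cache-2: +85 → 85 < 100
  edge-2: +70 → 70 < 90
  lb-2: +25 → 25 < 120
No further pages.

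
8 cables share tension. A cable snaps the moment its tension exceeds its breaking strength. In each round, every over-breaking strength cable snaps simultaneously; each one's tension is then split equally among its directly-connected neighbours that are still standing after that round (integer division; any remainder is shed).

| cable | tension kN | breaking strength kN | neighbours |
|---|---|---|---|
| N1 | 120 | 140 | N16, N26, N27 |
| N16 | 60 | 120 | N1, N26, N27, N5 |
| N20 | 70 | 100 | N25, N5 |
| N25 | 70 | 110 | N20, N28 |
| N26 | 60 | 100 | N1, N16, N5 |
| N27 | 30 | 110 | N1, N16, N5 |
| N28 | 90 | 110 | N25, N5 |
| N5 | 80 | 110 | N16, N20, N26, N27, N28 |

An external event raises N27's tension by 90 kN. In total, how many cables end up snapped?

Round 1 — N27 at 120 > 110. N27 snaps.
  N27 sheds 120 kN to N1, N16, N5: 40 each.
    N1: 120+40 = 160 > 140
    N16: 60+40 = 100 ≤ 120
    N5: 80+40 = 120 > 110
Round 2 — N1, N5 snap.
  N1 sheds 160 kN to N16, N26: 80 each.
    N16: 100+80 = 180 > 120
    N26: 60+80 = 140 > 100
  N5 sheds 120 kN to N16, N20, N26, N28: 30 each.
    N16: 180+30 = 210 > 120
    N20: 70+30 = 100 ≤ 100
    N26: 140+30 = 170 > 100
    N28: 90+30 = 120 > 110
Round 3 — N16, N26, N28 snap.
  N16 sheds 210 kN: no online neighbours, lost.
  N26 sheds 170 kN: no online neighbours, lost.
  N28 sheds 120 kN to N25: 120 each.
    N25: 70+120 = 190 > 110
Round 4 — N25 snaps.
  N25 sheds 190 kN to N20: 190 each.
    N20: 100+190 = 290 > 100
Round 5 — N20 snaps.
  N20 sheds 290 kN: no online neighbours, lost.
No further breaks.

8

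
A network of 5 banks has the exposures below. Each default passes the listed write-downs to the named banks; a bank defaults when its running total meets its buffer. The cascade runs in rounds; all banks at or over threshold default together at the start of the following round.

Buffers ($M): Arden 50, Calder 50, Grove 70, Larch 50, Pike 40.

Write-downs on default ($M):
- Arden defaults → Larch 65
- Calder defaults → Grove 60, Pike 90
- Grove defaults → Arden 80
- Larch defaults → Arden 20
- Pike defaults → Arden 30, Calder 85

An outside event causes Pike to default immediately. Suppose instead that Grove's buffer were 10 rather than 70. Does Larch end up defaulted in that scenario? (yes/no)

yes

With Grove's buffer at 10:
Round 1 — Pike defaults (initial).
  Arden: +30 → 30 < 50
  Calder: +85 → 85 ≥ 50
Round 2 — Calder defaults.
  Grove: +60 → 60 ≥ 10
Round 3 — Grove defaults.
  Arden: +80 → 110 ≥ 50
Round 4 — Arden defaults.
  Larch: +65 → 65 ≥ 50
Round 5 — Larch defaults.
No further defaults.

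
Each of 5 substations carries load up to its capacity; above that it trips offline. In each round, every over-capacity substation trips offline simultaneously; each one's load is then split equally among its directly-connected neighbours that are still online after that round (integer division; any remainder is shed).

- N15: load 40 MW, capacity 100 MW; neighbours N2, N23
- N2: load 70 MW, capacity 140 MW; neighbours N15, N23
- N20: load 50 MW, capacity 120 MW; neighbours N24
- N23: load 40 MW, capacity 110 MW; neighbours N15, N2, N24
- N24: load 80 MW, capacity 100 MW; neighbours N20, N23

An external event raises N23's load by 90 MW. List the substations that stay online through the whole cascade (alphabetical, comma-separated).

N15, N2

Round 1 — N23 at 130 > 110. N23 trips offline.
  N23 sheds 130 MW to N15, N2, N24: 43 each (1 lost).
    N15: 40+43 = 83 ≤ 100
    N2: 70+43 = 113 ≤ 140
    N24: 80+43 = 123 > 100
Round 2 — N24 trips offline.
  N24 sheds 123 MW to N20: 123 each.
    N20: 50+123 = 173 > 120
Round 3 — N20 trips offline.
  N20 sheds 173 MW: no online neighbours, lost.
No further trips.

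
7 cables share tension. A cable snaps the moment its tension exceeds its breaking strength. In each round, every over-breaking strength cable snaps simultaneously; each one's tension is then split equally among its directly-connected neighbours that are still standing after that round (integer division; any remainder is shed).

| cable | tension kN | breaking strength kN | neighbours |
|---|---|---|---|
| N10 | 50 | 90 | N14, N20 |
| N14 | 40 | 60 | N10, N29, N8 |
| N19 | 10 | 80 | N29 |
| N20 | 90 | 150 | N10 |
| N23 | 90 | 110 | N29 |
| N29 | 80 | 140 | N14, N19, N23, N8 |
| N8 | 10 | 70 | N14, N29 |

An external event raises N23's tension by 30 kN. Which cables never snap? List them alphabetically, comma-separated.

Round 1 — N23 at 120 > 110. N23 snaps.
  N23 sheds 120 kN to N29: 120 each.
    N29: 80+120 = 200 > 140
Round 2 — N29 snaps.
  N29 sheds 200 kN to N14, N19, N8: 66 each (2 lost).
    N14: 40+66 = 106 > 60
    N19: 10+66 = 76 ≤ 80
    N8: 10+66 = 76 > 70
Round 3 — N14, N8 snap.
  N14 sheds 106 kN to N10: 106 each.
    N10: 50+106 = 156 > 90
  N8 sheds 76 kN: no online neighbours, lost.
Round 4 — N10 snaps.
  N10 sheds 156 kN to N20: 156 each.
    N20: 90+156 = 246 > 150
Round 5 — N20 snaps.
  N20 sheds 246 kN: no online neighbours, lost.
No further breaks.

N19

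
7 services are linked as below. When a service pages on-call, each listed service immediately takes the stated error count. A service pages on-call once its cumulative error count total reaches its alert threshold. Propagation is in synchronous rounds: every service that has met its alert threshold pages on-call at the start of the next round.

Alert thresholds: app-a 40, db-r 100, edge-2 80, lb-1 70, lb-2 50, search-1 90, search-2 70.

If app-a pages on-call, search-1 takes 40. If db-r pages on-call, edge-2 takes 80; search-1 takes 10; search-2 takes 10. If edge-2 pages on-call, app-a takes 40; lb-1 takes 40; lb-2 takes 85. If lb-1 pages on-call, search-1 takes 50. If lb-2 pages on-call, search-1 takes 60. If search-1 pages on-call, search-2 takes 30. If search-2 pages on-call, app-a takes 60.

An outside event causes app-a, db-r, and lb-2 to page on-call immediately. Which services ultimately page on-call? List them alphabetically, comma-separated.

app-a, db-r, edge-2, lb-2, search-1

Round 1 — app-a, db-r, lb-2 page on-call (initial).
  edge-2: +80 → 80 ≥ 80
  search-1: +40+10+60 → 110 ≥ 90
  search-2: +10 → 10 < 70
Round 2 — edge-2, search-1 page on-call.
  lb-1: +40 → 40 < 70
  search-2: +30 → 40 < 70
No further pages.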